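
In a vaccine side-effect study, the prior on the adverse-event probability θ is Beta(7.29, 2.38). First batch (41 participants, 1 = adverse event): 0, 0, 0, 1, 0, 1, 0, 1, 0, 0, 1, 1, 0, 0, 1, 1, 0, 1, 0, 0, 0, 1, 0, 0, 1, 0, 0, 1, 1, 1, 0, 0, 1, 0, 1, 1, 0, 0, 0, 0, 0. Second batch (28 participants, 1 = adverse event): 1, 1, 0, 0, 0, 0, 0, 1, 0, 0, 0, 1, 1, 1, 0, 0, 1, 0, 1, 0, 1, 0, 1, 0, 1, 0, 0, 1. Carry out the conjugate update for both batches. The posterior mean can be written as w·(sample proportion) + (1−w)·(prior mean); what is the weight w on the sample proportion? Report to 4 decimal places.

0.8771

The Beta prior is conjugate to a Binomial/Bernoulli likelihood; the update adds successes to α and failures to β.
Total number of participants: n = 41 + 28 = 69.
Posterior mean = (α₀+k)/(α₀+β₀+n) = [n/(α₀+β₀+n)]·(k/n) + [(α₀+β₀)/(α₀+β₀+n)]·α₀/(α₀+β₀), so only n and the prior enter the weight.
The weight on the data is w = n/(α₀+β₀+n) = 69/(7.29+2.38+69) = 69/78.67 = 0.8771.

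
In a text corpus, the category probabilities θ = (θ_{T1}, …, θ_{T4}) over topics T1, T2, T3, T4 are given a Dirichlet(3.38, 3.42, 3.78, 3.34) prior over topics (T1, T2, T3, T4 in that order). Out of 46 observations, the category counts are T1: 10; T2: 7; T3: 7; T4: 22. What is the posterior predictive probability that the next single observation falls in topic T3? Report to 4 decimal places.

The Dirichlet prior is conjugate to the Multinomial likelihood: each posterior αⱼ = prior αⱼ + observed count nⱼ.
Posterior concentration: (13.38, 10.42, 10.78, 25.34), total = 59.92.
P(next = T3 | data) = α_{T3}/Σα = 0.1799.

0.1799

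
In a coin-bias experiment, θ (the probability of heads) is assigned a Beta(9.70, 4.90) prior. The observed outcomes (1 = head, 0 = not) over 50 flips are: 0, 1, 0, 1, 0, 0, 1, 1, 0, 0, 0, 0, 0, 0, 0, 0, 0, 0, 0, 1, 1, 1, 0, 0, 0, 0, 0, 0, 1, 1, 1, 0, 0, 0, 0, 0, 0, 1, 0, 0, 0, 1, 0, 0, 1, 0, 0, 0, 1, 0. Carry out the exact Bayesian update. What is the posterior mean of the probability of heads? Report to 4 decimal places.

0.3669

The Beta prior is conjugate to a Binomial/Bernoulli likelihood; the update adds successes to α and failures to β.
Posterior: Beta(α+k, β+n−k) = Beta(9.70+14, 4.90+36) = Beta(23.70, 40.90).
Posterior mean = α/(α+β) = 23.70/64.60 = 0.3669.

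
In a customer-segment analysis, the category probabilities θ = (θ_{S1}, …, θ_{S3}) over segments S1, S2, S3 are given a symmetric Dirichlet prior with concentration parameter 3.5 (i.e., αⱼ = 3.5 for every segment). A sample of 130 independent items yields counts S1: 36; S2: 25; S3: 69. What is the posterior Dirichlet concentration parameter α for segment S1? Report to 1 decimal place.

39.5

The Dirichlet prior is conjugate to the Multinomial likelihood: each posterior αⱼ = prior αⱼ + observed count nⱼ.
Posterior concentration: (39.5, 28.5, 72.5), total = 140.5.
α_{S1} = 3.5 + 36 = 39.5.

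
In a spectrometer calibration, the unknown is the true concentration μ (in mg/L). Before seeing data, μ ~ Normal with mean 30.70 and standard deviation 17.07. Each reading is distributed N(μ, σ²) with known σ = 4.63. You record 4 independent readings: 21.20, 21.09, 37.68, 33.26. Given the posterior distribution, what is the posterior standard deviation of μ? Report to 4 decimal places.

2.2940

For Normal data with known variance σ², a Normal(μ₀, σ₀²) prior on μ is conjugate. Posterior precision = 1/σ₀² + n/σ²; posterior mean is the precision-weighted average of μ₀ and x̄.
σ₀² = 17.07² = 291.3849, σ² = 4.63² = 21.4369; σ² + n·σ₀² = 21.4369 + 4·291.3849 = 1186.9765.
Posterior precision = 1/σ₀² + n/σ² = 1/291.3849 + 4/21.4369 = (σ² + n·σ₀²)/(σ₀²σ²) = 1186.9765/(291.3849·21.4369); posterior variance σₙ² = σ₀²σ²/(σ² + n·σ₀²) = 291.3849·21.4369/1186.9765 = 5.262437.
Posterior SD = √σₙ² = √(291.3849·21.4369/1186.9765) = 2.2940.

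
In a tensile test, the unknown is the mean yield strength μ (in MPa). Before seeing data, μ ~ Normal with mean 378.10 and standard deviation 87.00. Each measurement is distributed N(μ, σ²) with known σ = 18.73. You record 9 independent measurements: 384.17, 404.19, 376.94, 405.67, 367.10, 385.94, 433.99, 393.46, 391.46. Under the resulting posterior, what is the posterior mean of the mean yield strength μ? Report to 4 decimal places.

393.5781

For Normal data with known variance σ², a Normal(μ₀, σ₀²) prior on μ is conjugate. Posterior precision = 1/σ₀² + n/σ²; posterior mean is the precision-weighted average of μ₀ and x̄.
Σxᵢ = 384.17 + 404.19 + 376.94 + 405.67 + 367.10 + 385.94 + 433.99 + 393.46 + 391.46 = 3542.92, so n·x̄ = 3542.92.
σ₀² = 87.00² = 7569, σ² = 18.73² = 350.8129; σ² + n·σ₀² = 350.8129 + 9·7569 = 68471.8129.
Posterior mean = (μ₀/σ₀² + n·x̄/σ²)/(1/σ₀² + n/σ²) = (σ²·μ₀ + σ₀²·n·x̄)/(σ² + n·σ₀²) = (350.8129·378.10 + 7569·3542.92)/68471.8129 = 26949003.83749/68471.8129 = 393.5781.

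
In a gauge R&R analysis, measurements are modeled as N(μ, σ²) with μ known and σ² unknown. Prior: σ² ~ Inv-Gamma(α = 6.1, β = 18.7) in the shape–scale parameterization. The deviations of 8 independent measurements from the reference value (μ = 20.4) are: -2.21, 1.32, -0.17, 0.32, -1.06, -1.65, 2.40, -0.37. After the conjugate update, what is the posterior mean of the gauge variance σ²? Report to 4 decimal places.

2.9616

With known mean μ and an Inverse-Gamma(α, β) prior on σ², the Normal likelihood is conjugate: posterior is Inv-Gamma(α + n/2, β + Σ(xᵢ−μ)²/2).
Σ(xᵢ−μ)² = (-2.21)² + (1.32)² + (-0.17)² + (0.32)² + (-1.06)² + (-1.65)² + (2.40)² + (-0.37)² = 16.5008.
Posterior: Inv-Gamma(6.1 + 8/2, 18.7 + 16.5008/2) = Inv-Gamma(10.10, 26.95040).
E[σ²|data] = β/(α−1) = 26.95040/9.10 = 2.9616.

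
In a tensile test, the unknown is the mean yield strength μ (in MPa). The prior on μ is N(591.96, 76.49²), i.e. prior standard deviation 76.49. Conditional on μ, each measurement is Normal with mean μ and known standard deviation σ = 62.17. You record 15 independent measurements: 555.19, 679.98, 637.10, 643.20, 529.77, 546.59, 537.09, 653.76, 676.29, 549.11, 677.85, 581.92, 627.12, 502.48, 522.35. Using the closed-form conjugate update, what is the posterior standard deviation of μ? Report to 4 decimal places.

15.7100

For Normal data with known variance σ², a Normal(μ₀, σ₀²) prior on μ is conjugate. Posterior precision = 1/σ₀² + n/σ²; posterior mean is the precision-weighted average of μ₀ and x̄.
σ₀² = 76.49² = 5850.7201, σ² = 62.17² = 3865.1089; σ² + n·σ₀² = 3865.1089 + 15·5850.7201 = 91625.9104.
Posterior precision = 1/σ₀² + n/σ² = 1/5850.7201 + 15/3865.1089 = (σ² + n·σ₀²)/(σ₀²σ²) = 91625.9104/(5850.7201·3865.1089); posterior variance σₙ² = σ₀²σ²/(σ² + n·σ₀²) = 5850.7201·3865.1089/91625.9104 = 246.804318.
Posterior SD = √σₙ² = √(5850.7201·3865.1089/91625.9104) = 15.7100.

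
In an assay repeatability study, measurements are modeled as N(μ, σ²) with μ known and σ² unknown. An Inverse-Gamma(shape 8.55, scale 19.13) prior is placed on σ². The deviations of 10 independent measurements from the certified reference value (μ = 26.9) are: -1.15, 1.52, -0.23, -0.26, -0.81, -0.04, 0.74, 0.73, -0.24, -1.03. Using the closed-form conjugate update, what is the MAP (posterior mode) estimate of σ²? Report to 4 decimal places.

1.5419

With known mean μ and an Inverse-Gamma(α, β) prior on σ², the Normal likelihood is conjugate: posterior is Inv-Gamma(α + n/2, β + Σ(xᵢ−μ)²/2).
Σ(xᵢ−μ)² = (-1.15)² + (1.52)² + (-0.23)² + (-0.26)² + (-0.81)² + (-0.04)² + (0.74)² + (0.73)² + (-0.24)² + (-1.03)² = 6.6101.
Posterior: Inv-Gamma(8.55 + 10/2, 19.13 + 6.6101/2) = Inv-Gamma(13.55, 22.43505).
Mode = β/(α+1) = 22.43505/14.55 = 1.5419.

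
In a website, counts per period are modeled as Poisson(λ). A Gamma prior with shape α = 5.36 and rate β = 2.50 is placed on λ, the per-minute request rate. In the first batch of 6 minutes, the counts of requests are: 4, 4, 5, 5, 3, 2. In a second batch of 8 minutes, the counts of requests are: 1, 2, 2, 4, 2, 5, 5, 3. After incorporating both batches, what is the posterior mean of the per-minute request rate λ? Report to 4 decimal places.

3.1733

With a Gamma(shape α, rate β) prior, the Poisson likelihood is conjugate: the posterior is Gamma(α + ΣXᵢ, β + n).
Batch 1: sum of counts S = 23 over n = 6 minutes.
After batch 1: Gamma(α+S, β+n) = Gamma(5.36+23, 2.50+6) = Gamma(28.36, 8.50).
Batch 2: sum of counts S = 24 over n = 8 minutes.
After batch 2: Gamma(α+S, β+n) = Gamma(28.36+24, 8.50+8) = Gamma(52.36, 16.50).
Posterior mean = α/β = 52.36/16.50 = 3.1733.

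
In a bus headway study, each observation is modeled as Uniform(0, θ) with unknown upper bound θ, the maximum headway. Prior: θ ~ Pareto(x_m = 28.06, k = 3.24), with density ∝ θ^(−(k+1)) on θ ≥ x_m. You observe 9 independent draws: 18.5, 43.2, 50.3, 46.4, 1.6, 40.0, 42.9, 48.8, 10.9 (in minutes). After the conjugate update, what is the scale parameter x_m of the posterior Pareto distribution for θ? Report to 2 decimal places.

A Pareto(scale x_m, shape k) prior on the upper bound θ of Uniform(0, θ) is conjugate: posterior is Pareto(max(x_m, max xᵢ), k + n).
Sample maximum = 50.3; prior scale x_m = 28.06 → posterior scale = max = 50.30.
Posterior shape = 3.24 + 9 = 12.24.
Posterior scale x_m = 50.30.

50.30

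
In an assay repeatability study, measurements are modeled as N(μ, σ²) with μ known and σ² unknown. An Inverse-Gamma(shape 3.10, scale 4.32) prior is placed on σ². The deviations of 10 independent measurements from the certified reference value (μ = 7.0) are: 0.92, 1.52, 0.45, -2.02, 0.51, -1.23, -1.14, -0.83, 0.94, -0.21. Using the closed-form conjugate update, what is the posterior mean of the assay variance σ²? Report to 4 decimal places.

With known mean μ and an Inverse-Gamma(α, β) prior on σ², the Normal likelihood is conjugate: posterior is Inv-Gamma(α + n/2, β + Σ(xᵢ−μ)²/2).
Σ(xᵢ−μ)² = (0.92)² + (1.52)² + (0.45)² + (-2.02)² + (0.51)² + (-1.23)² + (-1.14)² + (-0.83)² + (0.94)² + (-0.21)² = 12.1289.
Posterior: Inv-Gamma(3.10 + 10/2, 4.32 + 12.1289/2) = Inv-Gamma(8.10, 10.38445).
E[σ²|data] = β/(α−1) = 10.38445/7.10 = 1.4626.

1.4626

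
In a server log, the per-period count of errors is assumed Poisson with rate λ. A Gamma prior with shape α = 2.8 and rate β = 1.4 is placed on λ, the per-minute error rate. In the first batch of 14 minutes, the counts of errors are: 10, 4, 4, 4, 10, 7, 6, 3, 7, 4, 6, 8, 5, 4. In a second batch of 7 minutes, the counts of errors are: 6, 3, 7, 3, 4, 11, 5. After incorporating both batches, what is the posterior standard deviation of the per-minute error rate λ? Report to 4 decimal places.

0.4967

With a Gamma(shape α, rate β) prior, the Poisson likelihood is conjugate: the posterior is Gamma(α + ΣXᵢ, β + n).
Batch 1: sum of counts S = 82 over n = 14 minutes.
After batch 1: Gamma(α+S, β+n) = Gamma(2.8+82, 1.4+14) = Gamma(84.8, 15.4).
Batch 2: sum of counts S = 39 over n = 7 minutes.
After batch 2: Gamma(α+S, β+n) = Gamma(84.8+39, 15.4+7) = Gamma(123.8, 22.4).
SD = √α/β = √123.8/22.4 = 0.4967.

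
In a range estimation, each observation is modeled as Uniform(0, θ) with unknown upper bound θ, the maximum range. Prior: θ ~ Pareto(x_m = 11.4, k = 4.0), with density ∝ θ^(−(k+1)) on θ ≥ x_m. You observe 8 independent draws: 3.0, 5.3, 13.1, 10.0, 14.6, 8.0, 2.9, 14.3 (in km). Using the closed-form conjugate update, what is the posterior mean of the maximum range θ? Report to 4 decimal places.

A Pareto(scale x_m, shape k) prior on the upper bound θ of Uniform(0, θ) is conjugate: posterior is Pareto(max(x_m, max xᵢ), k + n).
Sample maximum = 14.6; prior scale x_m = 11.4 → posterior scale = max = 14.6.
Posterior shape = 4.0 + 8 = 12.0.
E[θ|data] = k·x_m/(k−1) = 12.0·14.6/11.0 = 15.9273.

15.9273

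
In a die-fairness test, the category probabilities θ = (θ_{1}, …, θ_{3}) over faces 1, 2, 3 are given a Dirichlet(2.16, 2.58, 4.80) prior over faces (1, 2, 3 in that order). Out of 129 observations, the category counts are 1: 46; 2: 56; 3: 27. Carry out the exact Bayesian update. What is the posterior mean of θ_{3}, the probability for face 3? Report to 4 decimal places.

0.2295

The Dirichlet prior is conjugate to the Multinomial likelihood: each posterior αⱼ = prior αⱼ + observed count nⱼ.
Posterior concentration: (48.16, 58.58, 31.80), total = 138.54.
E[θ_{3}|data] = α_{3}/Σα = 31.80/138.54 = 0.2295.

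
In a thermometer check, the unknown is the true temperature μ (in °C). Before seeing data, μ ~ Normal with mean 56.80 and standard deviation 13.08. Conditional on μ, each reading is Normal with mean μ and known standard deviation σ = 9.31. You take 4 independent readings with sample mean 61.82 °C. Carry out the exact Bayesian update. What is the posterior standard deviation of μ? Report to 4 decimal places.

4.3856

For Normal data with known variance σ², a Normal(μ₀, σ₀²) prior on μ is conjugate. Posterior precision = 1/σ₀² + n/σ²; posterior mean is the precision-weighted average of μ₀ and x̄.
σ₀² = 13.08² = 171.0864, σ² = 9.31² = 86.6761; σ² + n·σ₀² = 86.6761 + 4·171.0864 = 771.0217.
Posterior precision = 1/σ₀² + n/σ² = 1/171.0864 + 4/86.6761 = (σ² + n·σ₀²)/(σ₀²σ²) = 771.0217/(171.0864·86.6761); posterior variance σₙ² = σ₀²σ²/(σ² + n·σ₀²) = 171.0864·86.6761/771.0217 = 19.233054.
Posterior SD = √σₙ² = √(171.0864·86.6761/771.0217) = 4.3856.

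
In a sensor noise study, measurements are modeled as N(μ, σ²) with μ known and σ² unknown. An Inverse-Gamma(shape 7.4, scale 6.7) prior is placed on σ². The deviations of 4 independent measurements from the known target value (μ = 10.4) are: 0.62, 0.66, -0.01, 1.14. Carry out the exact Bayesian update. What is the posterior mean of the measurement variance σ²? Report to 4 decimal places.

With known mean μ and an Inverse-Gamma(α, β) prior on σ², the Normal likelihood is conjugate: posterior is Inv-Gamma(α + n/2, β + Σ(xᵢ−μ)²/2).
Σ(xᵢ−μ)² = (0.62)² + (0.66)² + (-0.01)² + (1.14)² = 2.1197.
Posterior: Inv-Gamma(7.4 + 4/2, 6.7 + 2.1197/2) = Inv-Gamma(9.40, 7.75985).
E[σ²|data] = β/(α−1) = 7.75985/8.40 = 0.9238.

0.9238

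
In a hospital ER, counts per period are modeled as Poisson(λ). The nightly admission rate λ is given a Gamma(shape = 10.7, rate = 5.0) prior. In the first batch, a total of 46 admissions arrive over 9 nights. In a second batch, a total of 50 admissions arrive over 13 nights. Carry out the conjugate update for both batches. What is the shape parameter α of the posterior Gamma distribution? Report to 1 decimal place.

106.7

With a Gamma(shape α, rate β) prior, the Poisson likelihood is conjugate: the posterior is Gamma(α + ΣXᵢ, β + n).
After batch 1: Gamma(α+S, β+n) = Gamma(10.7+46, 5.0+9) = Gamma(56.7, 14.0).
After batch 2: Gamma(α+S, β+n) = Gamma(56.7+50, 14.0+13) = Gamma(106.7, 27.0).
Posterior α = 106.7.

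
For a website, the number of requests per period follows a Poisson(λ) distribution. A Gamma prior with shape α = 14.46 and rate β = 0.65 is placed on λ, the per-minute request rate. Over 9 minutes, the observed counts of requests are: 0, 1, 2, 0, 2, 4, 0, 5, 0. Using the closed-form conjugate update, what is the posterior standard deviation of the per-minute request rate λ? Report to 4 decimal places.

With a Gamma(shape α, rate β) prior, the Poisson likelihood is conjugate: the posterior is Gamma(α + ΣXᵢ, β + n).
Sum of counts S = 14 over n = 9 minutes.
Posterior: Gamma(α+S, β+n) = Gamma(14.46+14, 0.65+9) = Gamma(28.46, 9.65).
SD = √α/β = √28.46/9.65 = 0.5528.

0.5528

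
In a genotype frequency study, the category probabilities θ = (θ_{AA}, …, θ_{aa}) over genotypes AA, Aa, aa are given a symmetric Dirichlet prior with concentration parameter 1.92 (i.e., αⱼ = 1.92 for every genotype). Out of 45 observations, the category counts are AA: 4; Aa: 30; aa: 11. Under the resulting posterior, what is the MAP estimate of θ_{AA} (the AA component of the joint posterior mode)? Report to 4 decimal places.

0.1030

The Dirichlet prior is conjugate to the Multinomial likelihood: each posterior αⱼ = prior αⱼ + observed count nⱼ.
Posterior concentration: (5.92, 31.92, 12.92), total = 50.76.
Joint mode component: (α_{AA}−1)/(Σα−K) = 4.92/47.76 = 0.1030.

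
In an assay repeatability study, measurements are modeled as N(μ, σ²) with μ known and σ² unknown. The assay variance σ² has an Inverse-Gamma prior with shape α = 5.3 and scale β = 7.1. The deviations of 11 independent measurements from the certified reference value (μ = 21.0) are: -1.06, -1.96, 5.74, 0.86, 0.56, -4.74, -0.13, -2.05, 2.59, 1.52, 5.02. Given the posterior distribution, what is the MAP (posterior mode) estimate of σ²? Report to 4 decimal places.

4.8336

With known mean μ and an Inverse-Gamma(α, β) prior on σ², the Normal likelihood is conjugate: posterior is Inv-Gamma(α + n/2, β + Σ(xᵢ−μ)²/2).
Σ(xᵢ−μ)² = (-1.06)² + (-1.96)² + (5.74)² + (0.86)² + (0.56)² + (-4.74)² + (-0.13)² + (-2.05)² + (2.59)² + (1.52)² + (5.02)² = 99.8719.
Posterior: Inv-Gamma(5.3 + 11/2, 7.1 + 99.8719/2) = Inv-Gamma(10.80, 57.03595).
Mode = β/(α+1) = 57.03595/11.80 = 4.8336.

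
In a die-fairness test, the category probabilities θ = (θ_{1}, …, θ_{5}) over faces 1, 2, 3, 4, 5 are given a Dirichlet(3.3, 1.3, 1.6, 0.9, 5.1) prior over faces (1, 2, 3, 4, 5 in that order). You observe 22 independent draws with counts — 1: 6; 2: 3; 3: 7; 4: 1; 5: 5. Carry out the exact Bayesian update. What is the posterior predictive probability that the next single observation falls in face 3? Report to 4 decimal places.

The Dirichlet prior is conjugate to the Multinomial likelihood: each posterior αⱼ = prior αⱼ + observed count nⱼ.
Posterior concentration: (9.3, 4.3, 8.6, 1.9, 10.1), total = 34.2.
P(next = 3 | data) = α_{3}/Σα = 0.2515.

0.2515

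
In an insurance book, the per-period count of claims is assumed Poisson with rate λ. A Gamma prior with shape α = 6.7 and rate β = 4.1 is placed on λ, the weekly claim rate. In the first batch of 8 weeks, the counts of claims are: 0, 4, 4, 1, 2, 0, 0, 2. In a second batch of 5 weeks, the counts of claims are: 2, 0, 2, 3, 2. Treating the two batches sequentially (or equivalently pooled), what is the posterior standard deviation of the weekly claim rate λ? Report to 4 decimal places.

With a Gamma(shape α, rate β) prior, the Poisson likelihood is conjugate: the posterior is Gamma(α + ΣXᵢ, β + n).
Batch 1: sum of counts S = 13 over n = 8 weeks.
After batch 1: Gamma(α+S, β+n) = Gamma(6.7+13, 4.1+8) = Gamma(19.7, 12.1).
Batch 2: sum of counts S = 9 over n = 5 weeks.
After batch 2: Gamma(α+S, β+n) = Gamma(19.7+9, 12.1+5) = Gamma(28.7, 17.1).
SD = √α/β = √28.7/17.1 = 0.3133.

0.3133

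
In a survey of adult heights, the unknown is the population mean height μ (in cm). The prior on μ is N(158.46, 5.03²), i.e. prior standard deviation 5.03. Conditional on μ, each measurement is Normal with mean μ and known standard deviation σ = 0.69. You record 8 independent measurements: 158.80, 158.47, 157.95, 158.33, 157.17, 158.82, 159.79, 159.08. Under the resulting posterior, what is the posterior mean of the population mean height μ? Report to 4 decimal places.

For Normal data with known variance σ², a Normal(μ₀, σ₀²) prior on μ is conjugate. Posterior precision = 1/σ₀² + n/σ²; posterior mean is the precision-weighted average of μ₀ and x̄.
Σxᵢ = 158.80 + 158.47 + 157.95 + 158.33 + 157.17 + 158.82 + 159.79 + 159.08 = 1268.41, so n·x̄ = 1268.41.
σ₀² = 5.03² = 25.3009, σ² = 0.69² = 0.4761; σ² + n·σ₀² = 0.4761 + 8·25.3009 = 202.8833.
Posterior mean = (μ₀/σ₀² + n·x̄/σ²)/(1/σ₀² + n/σ²) = (σ²·μ₀ + σ₀²·n·x̄)/(σ² + n·σ₀²) = (0.4761·158.46 + 25.3009·1268.41)/202.8833 = 32167.357375/202.8833 = 158.5510.

158.5510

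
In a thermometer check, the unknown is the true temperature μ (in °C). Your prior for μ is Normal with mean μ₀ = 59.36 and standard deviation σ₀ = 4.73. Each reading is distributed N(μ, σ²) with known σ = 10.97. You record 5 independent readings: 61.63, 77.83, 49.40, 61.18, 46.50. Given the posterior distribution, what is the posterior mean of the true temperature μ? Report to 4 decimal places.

For Normal data with known variance σ², a Normal(μ₀, σ₀²) prior on μ is conjugate. Posterior precision = 1/σ₀² + n/σ²; posterior mean is the precision-weighted average of μ₀ and x̄.
Σxᵢ = 61.63 + 77.83 + 49.40 + 61.18 + 46.50 = 296.54, so n·x̄ = 296.54.
σ₀² = 4.73² = 22.3729, σ² = 10.97² = 120.3409; σ² + n·σ₀² = 120.3409 + 5·22.3729 = 232.2054.
Posterior mean = (μ₀/σ₀² + n·x̄/σ²)/(1/σ₀² + n/σ²) = (σ²·μ₀ + σ₀²·n·x̄)/(σ² + n·σ₀²) = (120.3409·59.36 + 22.3729·296.54)/232.2054 = 13777.89559/232.2054 = 59.3349.

59.3349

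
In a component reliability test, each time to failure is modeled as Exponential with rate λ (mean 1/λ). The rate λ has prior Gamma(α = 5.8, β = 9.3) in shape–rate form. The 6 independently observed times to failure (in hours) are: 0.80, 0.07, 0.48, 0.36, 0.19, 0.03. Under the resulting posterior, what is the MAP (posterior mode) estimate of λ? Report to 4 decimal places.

With a Gamma(shape α, rate β) prior on the exponential rate λ, the posterior after n observations with total T = Σxᵢ is Gamma(α+n, β+T).
Sum of observations T = 1.93 hours; n = 6.
Posterior: Gamma(5.8+6, 9.3+1.93) = Gamma(11.8, 11.23).
Mode = (α−1)/β = 0.9617.

0.9617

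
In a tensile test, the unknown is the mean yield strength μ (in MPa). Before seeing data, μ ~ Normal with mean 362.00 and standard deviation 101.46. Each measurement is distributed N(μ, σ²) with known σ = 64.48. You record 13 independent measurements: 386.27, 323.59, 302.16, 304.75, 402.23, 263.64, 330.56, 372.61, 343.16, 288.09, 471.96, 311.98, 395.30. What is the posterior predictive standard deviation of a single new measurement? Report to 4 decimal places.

66.8420

For Normal data with known variance σ², a Normal(μ₀, σ₀²) prior on μ is conjugate. Posterior precision = 1/σ₀² + n/σ²; posterior mean is the precision-weighted average of μ₀ and x̄.
σ₀² = 101.46² = 10294.1316, σ² = 64.48² = 4157.6704; σ² + n·σ₀² = 4157.6704 + 13·10294.1316 = 137981.3812.
Posterior precision = 1/σ₀² + n/σ² = 1/10294.1316 + 13/4157.6704 = (σ² + n·σ₀²)/(σ₀²σ²) = 137981.3812/(10294.1316·4157.6704); posterior variance σₙ² = σ₀²σ²/(σ² + n·σ₀²) = 10294.1316·4157.6704/137981.3812 = 310.183924.
Predictive variance for one new observation = σₙ² + σ² = 10294.1316·4157.6704/137981.3812 + 4157.6704 = σ²·(σ₀² + 137981.3812)/137981.3812 = 4157.6704·148275.5128/137981.3812 = 4467.854324; SD = √(4157.6704·148275.5128/137981.3812) = 66.8420.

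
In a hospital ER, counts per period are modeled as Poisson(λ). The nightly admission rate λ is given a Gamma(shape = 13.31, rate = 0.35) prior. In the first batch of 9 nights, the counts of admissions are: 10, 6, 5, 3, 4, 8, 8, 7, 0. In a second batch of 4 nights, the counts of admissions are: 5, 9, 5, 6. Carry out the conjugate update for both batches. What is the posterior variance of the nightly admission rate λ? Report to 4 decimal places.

With a Gamma(shape α, rate β) prior, the Poisson likelihood is conjugate: the posterior is Gamma(α + ΣXᵢ, β + n).
Batch 1: sum of counts S = 51 over n = 9 nights.
After batch 1: Gamma(α+S, β+n) = Gamma(13.31+51, 0.35+9) = Gamma(64.31, 9.35).
Batch 2: sum of counts S = 25 over n = 4 nights.
After batch 2: Gamma(α+S, β+n) = Gamma(64.31+25, 9.35+4) = Gamma(89.31, 13.35).
Var = α/β² = 89.31/13.35² = 0.5011.

0.5011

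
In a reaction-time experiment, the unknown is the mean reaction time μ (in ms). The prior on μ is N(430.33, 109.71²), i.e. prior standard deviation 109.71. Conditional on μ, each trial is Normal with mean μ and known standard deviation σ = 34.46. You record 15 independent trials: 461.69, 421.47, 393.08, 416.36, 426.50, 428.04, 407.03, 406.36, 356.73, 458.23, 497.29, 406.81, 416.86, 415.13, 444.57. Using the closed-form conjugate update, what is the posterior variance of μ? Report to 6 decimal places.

For Normal data with known variance σ², a Normal(μ₀, σ₀²) prior on μ is conjugate. Posterior precision = 1/σ₀² + n/σ²; posterior mean is the precision-weighted average of μ₀ and x̄.
σ₀² = 109.71² = 12036.2841, σ² = 34.46² = 1187.4916; σ² + n·σ₀² = 1187.4916 + 15·12036.2841 = 181731.7531.
Posterior precision = 1/σ₀² + n/σ² = 1/12036.2841 + 15/1187.4916 = (σ² + n·σ₀²)/(σ₀²σ²) = 181731.7531/(12036.2841·1187.4916); posterior variance σₙ² = σ₀²σ²/(σ² + n·σ₀²) = 12036.2841·1187.4916/181731.7531 = 78.648811.

78.648811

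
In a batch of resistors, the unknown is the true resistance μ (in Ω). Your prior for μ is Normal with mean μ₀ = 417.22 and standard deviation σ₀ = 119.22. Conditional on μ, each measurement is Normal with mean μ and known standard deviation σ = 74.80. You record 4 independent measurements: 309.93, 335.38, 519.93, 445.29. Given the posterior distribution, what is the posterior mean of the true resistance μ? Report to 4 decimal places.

403.9395

For Normal data with known variance σ², a Normal(μ₀, σ₀²) prior on μ is conjugate. Posterior precision = 1/σ₀² + n/σ²; posterior mean is the precision-weighted average of μ₀ and x̄.
Σxᵢ = 309.93 + 335.38 + 519.93 + 445.29 = 1610.53, so n·x̄ = 1610.53.
σ₀² = 119.22² = 14213.4084, σ² = 74.80² = 5595.04; σ² + n·σ₀² = 5595.04 + 4·14213.4084 = 62448.6736.
Posterior mean = (μ₀/σ₀² + n·x̄/σ²)/(1/σ₀² + n/σ²) = (σ²·μ₀ + σ₀²·n·x̄)/(σ² + n·σ₀²) = (5595.04·417.22 + 14213.4084·1610.53)/62448.6736 = 25225483.219252/62448.6736 = 403.9395.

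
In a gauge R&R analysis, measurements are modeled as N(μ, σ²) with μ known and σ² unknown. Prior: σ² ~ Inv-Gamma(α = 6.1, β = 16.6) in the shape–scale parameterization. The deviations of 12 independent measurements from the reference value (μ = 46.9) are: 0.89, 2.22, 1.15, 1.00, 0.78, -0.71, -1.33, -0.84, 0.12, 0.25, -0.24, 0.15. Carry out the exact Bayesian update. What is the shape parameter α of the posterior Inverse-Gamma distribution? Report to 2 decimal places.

12.10

With known mean μ and an Inverse-Gamma(α, β) prior on σ², the Normal likelihood is conjugate: posterior is Inv-Gamma(α + n/2, β + Σ(xᵢ−μ)²/2).
Σ(xᵢ−μ)² = (0.89)² + (2.22)² + (1.15)² + (1.00)² + (0.78)² + (-0.71)² + (-1.33)² + (-0.84)² + (0.12)² + (0.25)² + (-0.24)² + (0.15)² = 11.7870.
Posterior: Inv-Gamma(6.1 + 12/2, 16.6 + 11.7870/2) = Inv-Gamma(12.10, 22.49350).
Posterior α = 12.10.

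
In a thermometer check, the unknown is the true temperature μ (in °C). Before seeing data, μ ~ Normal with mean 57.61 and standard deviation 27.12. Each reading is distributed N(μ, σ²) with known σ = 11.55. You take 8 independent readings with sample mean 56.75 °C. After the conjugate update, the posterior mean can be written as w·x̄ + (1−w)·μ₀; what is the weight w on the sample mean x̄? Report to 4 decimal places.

For Normal data with known variance σ², a Normal(μ₀, σ₀²) prior on μ is conjugate. Posterior precision = 1/σ₀² + n/σ²; posterior mean is the precision-weighted average of μ₀ and x̄.
σ₀² = 27.12² = 735.4944, σ² = 11.55² = 133.4025. Prior precision 1/σ₀² = 1/735.4944; data precision n/σ² = 8/133.4025.
w = (n/σ²)/(1/σ₀² + n/σ²) = n·σ₀²/(σ² + n·σ₀²) = 8·735.4944/(133.4025 + 8·735.4944) = 5883.9552/6017.3577 = 0.9778.

0.9778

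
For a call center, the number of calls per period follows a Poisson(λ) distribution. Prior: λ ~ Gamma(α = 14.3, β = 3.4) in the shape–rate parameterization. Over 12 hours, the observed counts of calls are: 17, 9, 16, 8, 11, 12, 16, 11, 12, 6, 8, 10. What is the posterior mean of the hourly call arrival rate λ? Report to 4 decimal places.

With a Gamma(shape α, rate β) prior, the Poisson likelihood is conjugate: the posterior is Gamma(α + ΣXᵢ, β + n).
Sum of counts S = 136 over n = 12 hours.
Posterior: Gamma(α+S, β+n) = Gamma(14.3+136, 3.4+12) = Gamma(150.3, 15.4).
Posterior mean = α/β = 150.3/15.4 = 9.7597.

9.7597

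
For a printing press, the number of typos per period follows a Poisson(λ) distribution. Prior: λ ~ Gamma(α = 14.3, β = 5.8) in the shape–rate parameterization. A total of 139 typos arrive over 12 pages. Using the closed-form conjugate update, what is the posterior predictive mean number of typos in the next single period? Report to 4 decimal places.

8.6124

With a Gamma(shape α, rate β) prior, the Poisson likelihood is conjugate: the posterior is Gamma(α + ΣXᵢ, β + n).
Posterior: Gamma(α+S, β+n) = Gamma(14.3+139, 5.8+12) = Gamma(153.3, 17.8).
The predictive distribution for one future period is NegBinom with mean α/β = 8.6124.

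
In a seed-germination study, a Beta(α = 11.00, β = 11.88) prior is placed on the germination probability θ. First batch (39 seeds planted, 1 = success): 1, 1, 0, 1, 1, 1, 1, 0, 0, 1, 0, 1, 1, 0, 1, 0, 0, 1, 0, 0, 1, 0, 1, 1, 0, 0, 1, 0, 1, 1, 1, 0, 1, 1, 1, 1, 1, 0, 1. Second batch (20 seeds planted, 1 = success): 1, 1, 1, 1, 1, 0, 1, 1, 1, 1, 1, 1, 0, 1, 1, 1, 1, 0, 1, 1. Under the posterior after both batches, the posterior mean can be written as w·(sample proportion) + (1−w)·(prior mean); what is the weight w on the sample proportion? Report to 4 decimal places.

0.7206

The Beta prior is conjugate to a Binomial/Bernoulli likelihood; the update adds successes to α and failures to β.
Total number of seeds planted: n = 39 + 20 = 59.
Posterior mean = (α₀+k)/(α₀+β₀+n) = [n/(α₀+β₀+n)]·(k/n) + [(α₀+β₀)/(α₀+β₀+n)]·α₀/(α₀+β₀), so only n and the prior enter the weight.
The weight on the data is w = n/(α₀+β₀+n) = 59/(11.00+11.88+59) = 59/81.88 = 0.7206.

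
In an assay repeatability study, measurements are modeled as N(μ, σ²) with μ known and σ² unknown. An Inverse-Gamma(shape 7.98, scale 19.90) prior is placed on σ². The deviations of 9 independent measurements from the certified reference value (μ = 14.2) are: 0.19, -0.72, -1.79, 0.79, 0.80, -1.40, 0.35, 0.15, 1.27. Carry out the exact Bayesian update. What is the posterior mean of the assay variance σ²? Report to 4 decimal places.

With known mean μ and an Inverse-Gamma(α, β) prior on σ², the Normal likelihood is conjugate: posterior is Inv-Gamma(α + n/2, β + Σ(xᵢ−μ)²/2).
Σ(xᵢ−μ)² = (0.19)² + (-0.72)² + (-1.79)² + (0.79)² + (0.80)² + (-1.40)² + (0.35)² + (0.15)² + (1.27)² = 8.7406.
Posterior: Inv-Gamma(7.98 + 9/2, 19.90 + 8.7406/2) = Inv-Gamma(12.48, 24.27030).
E[σ²|data] = β/(α−1) = 24.27030/11.48 = 2.1141.

2.1141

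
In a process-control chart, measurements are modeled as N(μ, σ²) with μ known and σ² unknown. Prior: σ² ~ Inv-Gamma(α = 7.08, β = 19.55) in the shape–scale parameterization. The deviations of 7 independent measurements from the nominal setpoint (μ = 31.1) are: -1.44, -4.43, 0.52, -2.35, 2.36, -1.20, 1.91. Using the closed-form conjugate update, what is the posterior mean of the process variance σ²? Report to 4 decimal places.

With known mean μ and an Inverse-Gamma(α, β) prior on σ², the Normal likelihood is conjugate: posterior is Inv-Gamma(α + n/2, β + Σ(xᵢ−μ)²/2).
Σ(xᵢ−μ)² = (-1.44)² + (-4.43)² + (0.52)² + (-2.35)² + (2.36)² + (-1.20)² + (1.91)² = 38.1491.
Posterior: Inv-Gamma(7.08 + 7/2, 19.55 + 38.1491/2) = Inv-Gamma(10.58, 38.62455).
E[σ²|data] = β/(α−1) = 38.62455/9.58 = 4.0318.

4.0318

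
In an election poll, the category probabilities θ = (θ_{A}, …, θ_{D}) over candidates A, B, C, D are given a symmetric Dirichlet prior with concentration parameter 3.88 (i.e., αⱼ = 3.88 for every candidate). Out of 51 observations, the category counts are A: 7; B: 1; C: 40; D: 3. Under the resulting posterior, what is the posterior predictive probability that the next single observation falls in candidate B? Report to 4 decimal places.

0.0734

The Dirichlet prior is conjugate to the Multinomial likelihood: each posterior αⱼ = prior αⱼ + observed count nⱼ.
Posterior concentration: (10.88, 4.88, 43.88, 6.88), total = 66.52.
P(next = B | data) = α_{B}/Σα = 0.0734.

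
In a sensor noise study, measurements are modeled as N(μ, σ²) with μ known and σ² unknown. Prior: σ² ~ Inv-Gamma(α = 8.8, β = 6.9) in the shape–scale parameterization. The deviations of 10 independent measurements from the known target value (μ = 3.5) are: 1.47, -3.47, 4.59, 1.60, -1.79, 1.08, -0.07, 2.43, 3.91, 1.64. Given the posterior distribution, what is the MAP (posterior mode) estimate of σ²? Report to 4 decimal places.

With known mean μ and an Inverse-Gamma(α, β) prior on σ², the Normal likelihood is conjugate: posterior is Inv-Gamma(α + n/2, β + Σ(xᵢ−μ)²/2).
Σ(xᵢ−μ)² = (1.47)² + (-3.47)² + (4.59)² + (1.60)² + (-1.79)² + (1.08)² + (-0.07)² + (2.43)² + (3.91)² + (1.64)² = 66.0879.
Posterior: Inv-Gamma(8.8 + 10/2, 6.9 + 66.0879/2) = Inv-Gamma(13.80, 39.94395).
Mode = β/(α+1) = 39.94395/14.80 = 2.6989.

2.6989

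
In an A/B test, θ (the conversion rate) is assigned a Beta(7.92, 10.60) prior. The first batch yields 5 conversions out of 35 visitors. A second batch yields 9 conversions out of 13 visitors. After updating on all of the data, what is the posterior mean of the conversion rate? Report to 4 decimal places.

The Beta prior is conjugate to a Binomial/Bernoulli likelihood; the update adds successes to α and failures to β.
After batch 1: Beta(7.92+5, 10.60+30) = Beta(12.92, 40.60).
After batch 2: Beta(12.92+9, 40.60+4) = Beta(21.92, 44.60).
Posterior mean = α/(α+β) = 21.92/66.52 = 0.3295.

0.3295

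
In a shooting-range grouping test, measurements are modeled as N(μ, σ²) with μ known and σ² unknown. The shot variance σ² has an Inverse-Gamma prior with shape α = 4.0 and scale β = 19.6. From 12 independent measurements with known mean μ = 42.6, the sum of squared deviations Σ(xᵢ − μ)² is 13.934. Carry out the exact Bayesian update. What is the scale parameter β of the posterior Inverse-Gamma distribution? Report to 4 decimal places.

26.5670

With known mean μ and an Inverse-Gamma(α, β) prior on σ², the Normal likelihood is conjugate: posterior is Inv-Gamma(α + n/2, β + Σ(xᵢ−μ)²/2).
Posterior: Inv-Gamma(4.0 + 12/2, 19.6 + 13.934/2) = Inv-Gamma(10.00, 26.5670).
Posterior β = 26.5670.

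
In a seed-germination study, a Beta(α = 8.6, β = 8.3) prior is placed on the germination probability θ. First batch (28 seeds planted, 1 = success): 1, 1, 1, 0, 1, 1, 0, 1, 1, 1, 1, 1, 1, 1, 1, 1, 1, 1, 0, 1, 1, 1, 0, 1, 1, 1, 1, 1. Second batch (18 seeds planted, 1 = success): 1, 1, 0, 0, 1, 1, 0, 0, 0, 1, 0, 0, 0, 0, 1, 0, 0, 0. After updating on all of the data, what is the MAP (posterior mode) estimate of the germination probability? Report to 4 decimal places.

The Beta prior is conjugate to a Binomial/Bernoulli likelihood; the update adds successes to α and failures to β.
After batch 1: Beta(8.6+24, 8.3+4) = Beta(32.6, 12.3).
After batch 2: Beta(32.6+6, 12.3+12) = Beta(38.6, 24.3).
Mode of Beta(a,b) for a,b>1 is (a−1)/(a+b−2) = 37.6/60.9 = 0.6174.

0.6174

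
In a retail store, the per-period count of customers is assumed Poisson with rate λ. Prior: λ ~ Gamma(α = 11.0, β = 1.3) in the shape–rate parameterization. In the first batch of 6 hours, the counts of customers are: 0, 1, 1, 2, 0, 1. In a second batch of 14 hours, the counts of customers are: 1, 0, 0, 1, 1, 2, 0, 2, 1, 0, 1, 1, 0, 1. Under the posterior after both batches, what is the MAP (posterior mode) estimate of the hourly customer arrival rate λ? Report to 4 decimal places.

With a Gamma(shape α, rate β) prior, the Poisson likelihood is conjugate: the posterior is Gamma(α + ΣXᵢ, β + n).
Batch 1: sum of counts S = 5 over n = 6 hours.
After batch 1: Gamma(α+S, β+n) = Gamma(11.0+5, 1.3+6) = Gamma(16.0, 7.3).
Batch 2: sum of counts S = 11 over n = 14 hours.
After batch 2: Gamma(α+S, β+n) = Gamma(16.0+11, 7.3+14) = Gamma(27.0, 21.3).
Mode of Gamma(α,β) for α≥1 is (α−1)/β = 26.0/21.3 = 1.2207.

1.2207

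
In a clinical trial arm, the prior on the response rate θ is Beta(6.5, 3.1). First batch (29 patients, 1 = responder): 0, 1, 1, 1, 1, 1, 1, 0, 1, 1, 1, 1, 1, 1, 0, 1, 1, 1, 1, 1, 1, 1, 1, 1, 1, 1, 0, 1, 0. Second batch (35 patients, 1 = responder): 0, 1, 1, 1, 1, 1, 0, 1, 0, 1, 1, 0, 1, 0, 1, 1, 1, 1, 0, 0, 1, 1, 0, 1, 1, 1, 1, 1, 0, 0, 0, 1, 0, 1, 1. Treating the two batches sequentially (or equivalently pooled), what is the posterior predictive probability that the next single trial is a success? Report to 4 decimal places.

0.7269

The Beta prior is conjugate to a Binomial/Bernoulli likelihood; the update adds successes to α and failures to β.
After batch 1: Beta(6.5+24, 3.1+5) = Beta(30.5, 8.1).
After batch 2: Beta(30.5+23, 8.1+12) = Beta(53.5, 20.1).
For a single future Bernoulli trial, P(success | data) = α/(α+β) = 0.7269.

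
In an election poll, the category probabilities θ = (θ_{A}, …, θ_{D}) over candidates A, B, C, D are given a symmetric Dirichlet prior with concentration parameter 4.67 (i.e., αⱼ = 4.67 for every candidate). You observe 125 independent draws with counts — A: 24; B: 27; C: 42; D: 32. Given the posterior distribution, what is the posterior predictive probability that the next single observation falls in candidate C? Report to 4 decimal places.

The Dirichlet prior is conjugate to the Multinomial likelihood: each posterior αⱼ = prior αⱼ + observed count nⱼ.
Posterior concentration: (28.67, 31.67, 46.67, 36.67), total = 143.68.
P(next = C | data) = α_{C}/Σα = 0.3248.

0.3248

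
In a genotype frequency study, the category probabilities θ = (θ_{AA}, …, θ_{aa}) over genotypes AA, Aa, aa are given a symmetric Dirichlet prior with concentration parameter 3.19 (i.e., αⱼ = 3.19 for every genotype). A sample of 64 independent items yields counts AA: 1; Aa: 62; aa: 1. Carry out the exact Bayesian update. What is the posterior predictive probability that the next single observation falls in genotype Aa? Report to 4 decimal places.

0.8861

The Dirichlet prior is conjugate to the Multinomial likelihood: each posterior αⱼ = prior αⱼ + observed count nⱼ.
Posterior concentration: (4.19, 65.19, 4.19), total = 73.57.
P(next = Aa | data) = α_{Aa}/Σα = 0.8861.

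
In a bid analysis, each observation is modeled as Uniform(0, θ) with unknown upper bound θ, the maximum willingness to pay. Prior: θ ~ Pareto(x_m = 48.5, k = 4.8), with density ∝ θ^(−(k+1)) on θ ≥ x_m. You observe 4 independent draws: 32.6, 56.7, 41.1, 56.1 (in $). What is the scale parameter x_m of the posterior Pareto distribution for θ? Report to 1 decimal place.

A Pareto(scale x_m, shape k) prior on the upper bound θ of Uniform(0, θ) is conjugate: posterior is Pareto(max(x_m, max xᵢ), k + n).
Sample maximum = 56.7; prior scale x_m = 48.5 → posterior scale = max = 56.7.
Posterior shape = 4.8 + 4 = 8.8.
Posterior scale x_m = 56.7.

56.7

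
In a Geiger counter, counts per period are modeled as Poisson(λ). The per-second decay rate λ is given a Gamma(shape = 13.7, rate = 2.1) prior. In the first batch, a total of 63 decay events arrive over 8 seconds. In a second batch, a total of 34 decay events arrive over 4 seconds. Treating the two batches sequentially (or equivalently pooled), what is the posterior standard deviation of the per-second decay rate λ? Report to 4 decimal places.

0.7462

With a Gamma(shape α, rate β) prior, the Poisson likelihood is conjugate: the posterior is Gamma(α + ΣXᵢ, β + n).
After batch 1: Gamma(α+S, β+n) = Gamma(13.7+63, 2.1+8) = Gamma(76.7, 10.1).
After batch 2: Gamma(α+S, β+n) = Gamma(76.7+34, 10.1+4) = Gamma(110.7, 14.1).
SD = √α/β = √110.7/14.1 = 0.7462.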